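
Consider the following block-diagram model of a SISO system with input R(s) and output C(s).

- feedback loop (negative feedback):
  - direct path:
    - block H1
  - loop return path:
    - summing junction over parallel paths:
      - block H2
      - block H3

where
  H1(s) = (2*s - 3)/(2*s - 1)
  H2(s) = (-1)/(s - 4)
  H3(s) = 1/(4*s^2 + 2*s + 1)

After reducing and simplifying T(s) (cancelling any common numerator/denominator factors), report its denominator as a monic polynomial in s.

Step 1 - sum the parallel branches H2, H3 gives (-4*s^2 - s - 5)/(4*s^3 - 14*s^2 - 7*s - 4)
Step 2 - close the feedback loop around H1, (H2+H3) gives (8*s^4 - 40*s^3 + 28*s^2 + 13*s + 12)/(8*s^4 - 40*s^3 + 10*s^2 - 8*s + 19)
Step 2 gives the fully reduced T(s), with no common factor left to cancel. The denominator's leading coefficient is 8, so divide each of its coefficients by 8 to get the monic form.

Hence the answer: s^4 - 5*s^3 + 5*s^2/4 - s + 19/8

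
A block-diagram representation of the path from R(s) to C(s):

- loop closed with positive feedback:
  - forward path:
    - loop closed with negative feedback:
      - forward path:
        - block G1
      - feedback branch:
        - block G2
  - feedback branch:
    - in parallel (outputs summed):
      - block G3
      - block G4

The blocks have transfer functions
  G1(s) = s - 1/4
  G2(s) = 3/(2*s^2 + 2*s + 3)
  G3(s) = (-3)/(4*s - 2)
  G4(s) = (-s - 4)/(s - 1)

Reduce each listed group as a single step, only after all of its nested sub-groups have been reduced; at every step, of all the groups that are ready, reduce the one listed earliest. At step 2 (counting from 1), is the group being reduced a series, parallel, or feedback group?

[1] feedback reduction of G1, G2
[2] combine G3, G4 in parallel
[3] close the feedback loop around [G1/(1+G1*G2)], (G3+G4)
At step 2 the group reduced is parallel.

Hence the answer: parallel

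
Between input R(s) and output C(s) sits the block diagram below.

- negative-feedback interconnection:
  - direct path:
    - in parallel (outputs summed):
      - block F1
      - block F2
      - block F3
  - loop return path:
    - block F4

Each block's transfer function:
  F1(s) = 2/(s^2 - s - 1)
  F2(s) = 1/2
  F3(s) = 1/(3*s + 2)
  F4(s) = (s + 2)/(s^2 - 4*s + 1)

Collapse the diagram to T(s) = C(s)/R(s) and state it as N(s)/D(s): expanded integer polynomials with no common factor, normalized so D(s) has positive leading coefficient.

The answer is (3*s^5 - 11*s^4 + 4*s^3 - 15*s^2 - 11*s + 4)/(6*s^5 - 23*s^4 + 11*s^3 + 41*s^2 + 20*s + 4).

Reasoning:
Step 1 - parallel reduction of F1, F2, F3 gives (3*s^3 + s^2 + 5*s + 4)/(6*s^3 - 2*s^2 - 10*s - 4)
Step 2 - reduce the feedback loop with forward (F1+F2+F3) and return F4, giving the overall T(s)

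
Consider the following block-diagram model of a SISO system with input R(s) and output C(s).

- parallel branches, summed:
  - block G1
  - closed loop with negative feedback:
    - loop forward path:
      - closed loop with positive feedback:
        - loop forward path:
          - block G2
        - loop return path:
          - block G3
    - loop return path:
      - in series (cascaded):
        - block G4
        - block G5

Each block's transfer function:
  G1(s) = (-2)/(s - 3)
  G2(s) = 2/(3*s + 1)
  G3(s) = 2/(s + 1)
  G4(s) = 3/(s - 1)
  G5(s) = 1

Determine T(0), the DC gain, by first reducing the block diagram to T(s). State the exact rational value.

Answer: 4/9

Working:
(1) apply the feedback formula to G2, G3, giving (2*s + 2)/(3*s^2 + 4*s - 3)
(2) series reduction of G4, G5, giving 3/(s - 1)
(3) collapse the loop ([G2/(1-G2*G3)] forward, (G4*G5) return), giving (2*s^2 - 2)/(3*s^3 + s^2 - s + 9)
(4) add G1, [[G2/(1-G2*G3)]/(1+[G2/(1-G2*G3)]*(G4*G5))] (parallel), giving (-4*s^3 - 8*s^2 - 12)/(3*s^4 - 8*s^3 - 4*s^2 + 12*s - 27)
Step 4 gives the overall T(s). Then T(0) = -12/(-27) = 4/9.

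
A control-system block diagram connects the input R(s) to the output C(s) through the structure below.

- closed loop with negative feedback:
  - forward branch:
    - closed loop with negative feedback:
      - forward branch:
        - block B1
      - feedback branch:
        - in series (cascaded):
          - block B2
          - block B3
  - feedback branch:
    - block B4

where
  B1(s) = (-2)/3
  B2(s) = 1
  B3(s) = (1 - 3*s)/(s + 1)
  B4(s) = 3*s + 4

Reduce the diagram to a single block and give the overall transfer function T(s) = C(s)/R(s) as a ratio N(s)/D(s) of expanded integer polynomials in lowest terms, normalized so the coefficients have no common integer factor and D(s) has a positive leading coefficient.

Step 1 - reduce the series chain B2, B3 gives (1 - 3*s)/(s + 1)
Step 2 - collapse the loop (B1 forward, (B2*B3) return) gives (-2*s - 2)/(9*s + 1)
Step 3 - reduce the feedback loop with forward [B1/(1+B1*(B2*B3))] and return B4: this yields T(s), and no further normalization is needed

Answer: (2*s + 2)/(6*s^2 + 5*s + 7)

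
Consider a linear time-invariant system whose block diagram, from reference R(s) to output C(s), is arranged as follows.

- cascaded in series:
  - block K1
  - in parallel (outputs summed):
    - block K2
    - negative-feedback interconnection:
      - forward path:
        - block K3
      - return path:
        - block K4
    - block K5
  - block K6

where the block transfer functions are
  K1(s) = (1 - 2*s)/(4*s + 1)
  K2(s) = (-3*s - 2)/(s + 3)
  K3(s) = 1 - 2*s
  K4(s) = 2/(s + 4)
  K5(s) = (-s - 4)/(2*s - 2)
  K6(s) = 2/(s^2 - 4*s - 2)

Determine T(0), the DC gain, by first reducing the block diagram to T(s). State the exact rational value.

Step 1. close the feedback loop around K3, K4; result (2*s^2 + 7*s - 4)/(3*s - 6)
Step 2. combine K2, [K3/(1+K3*K4)], K5 in parallel; result (4*s^4 + s^3 + 35*s^2 - 52*s + 72)/(6*s^3 - 42*s + 36)
Step 3. series reduction of K1, (K2+[K3/(1+K3*K4)]+K5), K6; result (-8*s^5 + 2*s^4 - 69*s^3 + 139*s^2 - 196*s + 72)/(12*s^6 - 45*s^5 - 120*s^4 + 381*s^3 - 18*s^2 - 174*s - 36)
DC gain: substitute s = 0 into T(s) from step 3: T(0) = 72/(-36) = -2.

Answer: -2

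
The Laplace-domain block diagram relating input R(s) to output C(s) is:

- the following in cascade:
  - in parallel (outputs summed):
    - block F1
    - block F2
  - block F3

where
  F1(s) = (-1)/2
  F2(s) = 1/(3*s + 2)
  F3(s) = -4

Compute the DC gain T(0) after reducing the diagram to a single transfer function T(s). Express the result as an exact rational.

The answer is 0.

Reasoning:
(1) sum the parallel branches F1, F2 = (-3*s)/(6*s + 4)
(2) series reduction of (F1+F2), F3 = (6*s)/(3*s + 2)
Step 2 gives the overall T(s). Then T(0) = 0/2 = 0.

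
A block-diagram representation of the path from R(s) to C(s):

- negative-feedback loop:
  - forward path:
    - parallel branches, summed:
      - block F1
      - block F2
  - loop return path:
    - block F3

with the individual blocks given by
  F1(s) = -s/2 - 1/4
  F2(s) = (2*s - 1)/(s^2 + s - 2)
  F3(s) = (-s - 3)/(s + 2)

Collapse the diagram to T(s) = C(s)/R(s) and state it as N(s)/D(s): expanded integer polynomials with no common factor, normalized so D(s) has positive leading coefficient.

Step 1. combine F1, F2 in parallel, giving (-2*s^3 - 3*s^2 + 11*s - 2)/(4*s^2 + 4*s - 8)
Step 2. close the feedback loop around (F1+F2), F3 - this is the overall T(s), already in the required normalized form

Answer: (-2*s^4 - 7*s^3 + 5*s^2 + 20*s - 4)/(2*s^4 + 13*s^3 + 10*s^2 - 31*s - 10)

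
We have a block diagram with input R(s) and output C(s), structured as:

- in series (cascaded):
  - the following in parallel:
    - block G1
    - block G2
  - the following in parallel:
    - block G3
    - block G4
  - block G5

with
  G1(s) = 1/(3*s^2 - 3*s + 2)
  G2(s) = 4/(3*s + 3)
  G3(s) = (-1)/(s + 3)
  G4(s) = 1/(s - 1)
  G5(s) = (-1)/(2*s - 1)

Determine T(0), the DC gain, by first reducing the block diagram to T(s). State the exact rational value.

The answer is -22/9.

Reasoning:
Step 1 - sum the parallel branches G1, G2, giving (12*s^2 - 9*s + 11)/(9*s^3 - 3*s + 6)
Step 2 - parallel reduction of G3, G4, giving 4/(s^2 + 2*s - 3)
Step 3 - cascade (G1+G2), (G3+G4), G5, giving (-48*s^2 + 36*s - 44)/(18*s^6 + 27*s^5 - 78*s^4 + 30*s^3 + 42*s^2 - 57*s + 18)
The step-3 result is T(s). Setting s = 0: T(0) = -44/18 = -22/9.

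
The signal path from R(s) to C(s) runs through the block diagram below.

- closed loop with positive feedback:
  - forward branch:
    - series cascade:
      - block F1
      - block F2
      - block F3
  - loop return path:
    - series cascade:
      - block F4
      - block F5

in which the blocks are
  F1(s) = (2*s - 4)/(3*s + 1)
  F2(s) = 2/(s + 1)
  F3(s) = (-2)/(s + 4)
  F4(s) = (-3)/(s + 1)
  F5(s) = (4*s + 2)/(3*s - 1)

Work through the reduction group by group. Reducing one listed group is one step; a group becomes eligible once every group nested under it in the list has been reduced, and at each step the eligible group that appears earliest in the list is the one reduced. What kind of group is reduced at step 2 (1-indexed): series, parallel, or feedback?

Answer: series

Working:
[1] multiply F1, F2, F3 (series)
[2] cascade F4, F5
[3] close the feedback loop around (F1*F2*F3), (F4*F5)
The group at step 2 is a series group.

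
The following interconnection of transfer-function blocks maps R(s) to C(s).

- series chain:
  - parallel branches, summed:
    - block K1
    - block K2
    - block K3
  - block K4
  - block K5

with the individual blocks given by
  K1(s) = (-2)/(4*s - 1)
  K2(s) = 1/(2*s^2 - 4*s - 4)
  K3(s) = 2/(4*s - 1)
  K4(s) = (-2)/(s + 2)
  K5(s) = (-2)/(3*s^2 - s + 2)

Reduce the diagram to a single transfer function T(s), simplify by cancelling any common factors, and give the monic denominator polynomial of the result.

Step 1. sum the parallel branches K1, K2, K3, giving 1/(2*s^2 - 4*s - 4)
Step 2. reduce the series chain (K1+K2+K3), K4, K5, giving 2/(3*s^5 - s^4 - 16*s^3 - 6*s^2 - 8*s - 8)
Step 2 gives the fully reduced T(s), with no common factor left to cancel. The denominator's leading coefficient is 3, so divide each of its coefficients by 3 to get the monic form.

Hence the answer: s^5 - s^4/3 - 16*s^3/3 - 2*s^2 - 8*s/3 - 8/3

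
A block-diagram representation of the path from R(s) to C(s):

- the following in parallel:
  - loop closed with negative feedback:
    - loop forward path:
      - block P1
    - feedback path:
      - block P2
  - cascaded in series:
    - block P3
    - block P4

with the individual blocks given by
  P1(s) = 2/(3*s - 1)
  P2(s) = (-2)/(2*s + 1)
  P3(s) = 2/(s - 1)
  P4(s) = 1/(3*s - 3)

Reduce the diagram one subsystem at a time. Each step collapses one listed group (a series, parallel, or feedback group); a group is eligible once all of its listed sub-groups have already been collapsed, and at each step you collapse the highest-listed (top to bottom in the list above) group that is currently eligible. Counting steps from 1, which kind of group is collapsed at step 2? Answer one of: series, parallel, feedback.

1. close the feedback loop around P1, P2
2. cascade P3, P4
3. parallel reduction of [P1/(1+P1*P2)], (P3*P4)
So the answer for step 2 is series.

Therefore the answer is series.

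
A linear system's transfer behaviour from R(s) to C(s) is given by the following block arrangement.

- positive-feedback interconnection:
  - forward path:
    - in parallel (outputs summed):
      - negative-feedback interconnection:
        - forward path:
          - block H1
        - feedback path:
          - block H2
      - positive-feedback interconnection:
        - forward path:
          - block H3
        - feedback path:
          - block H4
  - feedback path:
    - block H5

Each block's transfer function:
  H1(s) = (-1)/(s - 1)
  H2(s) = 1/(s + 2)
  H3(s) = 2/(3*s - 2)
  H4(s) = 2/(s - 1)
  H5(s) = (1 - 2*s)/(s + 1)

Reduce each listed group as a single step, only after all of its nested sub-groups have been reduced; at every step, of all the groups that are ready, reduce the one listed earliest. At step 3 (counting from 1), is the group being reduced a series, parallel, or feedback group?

The answer is parallel.

Reasoning:
Step 1: apply the feedback formula to H1, H2
Step 2: close the feedback loop around H3, H4
Step 3: add [H1/(1+H1*H2)], [H3/(1-H3*H4)] (parallel)
Step 4: collapse the loop (([H1/(1+H1*H2)]+[H3/(1-H3*H4)]) forward, H5 return)
The group at step 3 is a parallel group.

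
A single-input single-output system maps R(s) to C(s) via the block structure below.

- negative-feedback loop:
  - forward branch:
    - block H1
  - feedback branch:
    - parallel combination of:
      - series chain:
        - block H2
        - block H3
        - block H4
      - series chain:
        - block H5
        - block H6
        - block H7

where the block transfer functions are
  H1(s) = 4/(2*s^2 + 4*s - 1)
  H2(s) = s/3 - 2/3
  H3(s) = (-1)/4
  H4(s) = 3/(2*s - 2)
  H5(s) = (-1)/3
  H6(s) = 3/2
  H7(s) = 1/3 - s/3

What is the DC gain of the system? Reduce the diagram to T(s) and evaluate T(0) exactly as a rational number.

Step 1 - series reduction of H2, H3, H4; result (2 - s)/(8*s - 8)
Step 2 - reduce the series chain H5, H6, H7; result s/6 - 1/6
Step 3 - reduce the parallel group (H2*H3*H4), (H5*H6*H7); result (4*s^2 - 11*s + 10)/(24*s - 24)
Step 4 - feedback reduction of H1, ((H2*H3*H4)+(H5*H6*H7)); result (24*s - 24)/(12*s^3 + 16*s^2 - 41*s + 16)
The step-4 result is T(s). Setting s = 0: T(0) = -24/16 = -3/2.

Final answer: -3/2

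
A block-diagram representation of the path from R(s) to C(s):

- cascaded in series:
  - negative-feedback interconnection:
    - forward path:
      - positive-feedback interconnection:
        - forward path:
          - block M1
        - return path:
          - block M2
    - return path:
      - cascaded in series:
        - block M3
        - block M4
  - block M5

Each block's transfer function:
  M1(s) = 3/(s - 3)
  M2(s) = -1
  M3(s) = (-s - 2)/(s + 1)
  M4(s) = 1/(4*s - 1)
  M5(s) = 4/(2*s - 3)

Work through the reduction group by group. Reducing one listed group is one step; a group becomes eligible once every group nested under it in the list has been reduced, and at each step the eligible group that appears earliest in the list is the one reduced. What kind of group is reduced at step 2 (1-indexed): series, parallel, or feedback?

[1] feedback reduction of M1, M2
[2] series reduction of M3, M4
[3] feedback reduction of [M1/(1-M1*M2)], (M3*M4)
[4] series reduction of [[M1/(1-M1*M2)]/(1+[M1/(1-M1*M2)]*(M3*M4))], M5
Step 2 collapses a series group.

Hence the answer: series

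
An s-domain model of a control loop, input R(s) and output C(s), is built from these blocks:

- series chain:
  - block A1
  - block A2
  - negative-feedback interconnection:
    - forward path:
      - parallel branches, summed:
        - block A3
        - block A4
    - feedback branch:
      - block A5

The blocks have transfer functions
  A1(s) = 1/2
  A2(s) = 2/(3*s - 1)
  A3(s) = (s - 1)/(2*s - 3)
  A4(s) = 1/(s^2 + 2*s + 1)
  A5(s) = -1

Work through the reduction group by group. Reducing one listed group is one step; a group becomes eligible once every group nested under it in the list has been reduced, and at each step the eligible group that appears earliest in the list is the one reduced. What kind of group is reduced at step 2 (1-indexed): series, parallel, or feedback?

Step 1: parallel reduction of A3, A4
Step 2: collapse the loop ((A3+A4) forward, A5 return)
Step 3: cascade A1, A2, [(A3+A4)/(1+(A3+A4)*A5)]
The group at step 2 is a feedback group.

Hence the answer: feedback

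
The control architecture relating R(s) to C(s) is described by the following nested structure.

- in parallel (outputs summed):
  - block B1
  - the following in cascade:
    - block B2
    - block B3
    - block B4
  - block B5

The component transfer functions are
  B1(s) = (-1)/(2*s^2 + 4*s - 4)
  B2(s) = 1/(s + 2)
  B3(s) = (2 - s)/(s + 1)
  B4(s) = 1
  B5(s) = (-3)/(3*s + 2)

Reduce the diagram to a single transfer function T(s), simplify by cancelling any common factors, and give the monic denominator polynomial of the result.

The answer is s^5 + 17*s^4/3 + 28*s^3/3 + 2*s^2 - 16*s/3 - 8/3.

Reasoning:
(1) multiply B2, B3, B4 (series) gives (2 - s)/(s^2 + 3*s + 2)
(2) parallel reduction of B1, (B2*B3*B4), B5 gives (-12*s^4 - 37*s^3 - 11*s^2 + 4)/(6*s^5 + 34*s^4 + 56*s^3 + 12*s^2 - 32*s - 16)
That last expression is T(s), already simplified. Scaling its denominator by 1/6 (the reciprocal of the leading coefficient) yields the monic denominator.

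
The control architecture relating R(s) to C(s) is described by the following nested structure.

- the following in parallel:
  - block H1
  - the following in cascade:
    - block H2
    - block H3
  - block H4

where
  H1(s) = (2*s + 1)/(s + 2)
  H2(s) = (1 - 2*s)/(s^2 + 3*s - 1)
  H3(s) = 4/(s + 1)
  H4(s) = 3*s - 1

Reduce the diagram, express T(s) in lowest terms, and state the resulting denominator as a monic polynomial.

Answer: s^4 + 6*s^3 + 10*s^2 + 3*s - 2

Working:
Step 1. reduce the series chain H2, H3, giving (4 - 8*s)/(s^3 + 4*s^2 + 2*s - 1)
Step 2. parallel reduction of H1, (H2*H3), H4, giving (3*s^5 + 19*s^4 + 33*s^3 - s^2 - 21*s + 9)/(s^4 + 6*s^3 + 10*s^2 + 3*s - 2)
Step 2 gives the fully reduced T(s), with no common factor left to cancel. The denominator is already monic (leading coefficient 1).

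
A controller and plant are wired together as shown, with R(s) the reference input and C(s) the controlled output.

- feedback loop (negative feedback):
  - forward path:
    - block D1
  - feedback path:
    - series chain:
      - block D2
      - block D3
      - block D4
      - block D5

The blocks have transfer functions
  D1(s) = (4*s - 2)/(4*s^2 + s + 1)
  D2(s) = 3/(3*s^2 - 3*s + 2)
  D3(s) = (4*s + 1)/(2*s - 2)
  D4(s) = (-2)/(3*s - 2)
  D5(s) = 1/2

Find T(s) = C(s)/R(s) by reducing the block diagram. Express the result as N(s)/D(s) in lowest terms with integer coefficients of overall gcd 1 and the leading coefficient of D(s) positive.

First reduce the diagram to T(s).

Step 1. combine D2, D3, D4, D5 in series = (-12*s - 3)/(18*s^4 - 48*s^3 + 54*s^2 - 32*s + 8)
Step 2. apply the feedback formula to D1, (D2*D3*D4*D5); the result is T(s) itself (integer coefficients, no common factor, positive leading denominator coefficient)

Answer: (36*s^5 - 114*s^4 + 156*s^3 - 118*s^2 + 48*s - 8)/(36*s^6 - 87*s^5 + 93*s^4 - 61*s^3 + 3*s^2 - 6*s + 7)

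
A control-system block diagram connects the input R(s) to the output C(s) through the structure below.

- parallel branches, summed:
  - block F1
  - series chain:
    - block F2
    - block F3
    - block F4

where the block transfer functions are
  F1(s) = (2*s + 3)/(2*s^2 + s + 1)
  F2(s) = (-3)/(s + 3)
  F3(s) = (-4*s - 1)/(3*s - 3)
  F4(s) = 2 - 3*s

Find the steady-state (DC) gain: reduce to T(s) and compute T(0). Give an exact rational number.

Reducing step by step:

(1) multiply F2, F3, F4 (series) -> (-12*s^2 + 5*s + 2)/(s^2 + 2*s - 3)
(2) parallel reduction of F1, (F2*F3*F4) -> (-24*s^4 + 4*s^2 + 7*s - 7)/(2*s^4 + 5*s^3 - 3*s^2 - s - 3)
Evaluating the step-2 result (the overall T(s)) at s = 0 gives T(0) = -7/(-3) = 7/3.

Answer: 7/3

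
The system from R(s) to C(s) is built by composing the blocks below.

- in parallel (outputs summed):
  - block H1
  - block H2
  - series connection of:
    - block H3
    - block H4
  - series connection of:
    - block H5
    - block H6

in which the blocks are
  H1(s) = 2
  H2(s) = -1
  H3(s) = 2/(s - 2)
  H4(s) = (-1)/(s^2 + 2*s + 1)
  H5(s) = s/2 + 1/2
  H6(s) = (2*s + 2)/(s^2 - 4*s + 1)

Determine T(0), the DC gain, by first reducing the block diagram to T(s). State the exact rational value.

Step 1 - cascade H3, H4, giving (-2)/(s^3 - 3*s - 2)
Step 2 - cascade H5, H6, giving (s^2 + 2*s + 1)/(s^2 - 4*s + 1)
Step 3 - add H1, H2, (H3*H4), (H5*H6) (parallel), giving (2*s^5 - 2*s^4 - 4*s^3 + 6*s - 6)/(s^5 - 4*s^4 - 2*s^3 + 10*s^2 + 5*s - 2)
Step 3 gives the overall T(s). Then T(0) = -6/(-2) = 3.

Final answer: 3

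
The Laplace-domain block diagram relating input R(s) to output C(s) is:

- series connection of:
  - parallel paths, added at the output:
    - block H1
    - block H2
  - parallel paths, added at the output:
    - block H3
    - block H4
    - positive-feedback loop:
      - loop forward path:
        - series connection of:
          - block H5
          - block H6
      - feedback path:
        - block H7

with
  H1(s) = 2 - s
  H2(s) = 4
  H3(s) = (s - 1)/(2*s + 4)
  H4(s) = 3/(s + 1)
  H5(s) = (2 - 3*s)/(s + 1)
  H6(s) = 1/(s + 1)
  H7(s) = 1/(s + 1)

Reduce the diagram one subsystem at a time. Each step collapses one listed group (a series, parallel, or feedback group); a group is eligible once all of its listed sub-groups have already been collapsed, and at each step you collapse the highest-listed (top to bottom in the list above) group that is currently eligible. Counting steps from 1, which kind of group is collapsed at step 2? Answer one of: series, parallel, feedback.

Step 1: parallel reduction of H1, H2
Step 2: series reduction of H5, H6
Step 3: reduce the feedback loop with forward (H5*H6) and return H7
Step 4: reduce the parallel group H3, H4, [(H5*H6)/(1-(H5*H6)*H7)]
Step 5: reduce the series chain (H1+H2), (H3+H4+[(H5*H6)/(1-(H5*H6)*H7)])
At step 2 the group reduced is series.

Answer: series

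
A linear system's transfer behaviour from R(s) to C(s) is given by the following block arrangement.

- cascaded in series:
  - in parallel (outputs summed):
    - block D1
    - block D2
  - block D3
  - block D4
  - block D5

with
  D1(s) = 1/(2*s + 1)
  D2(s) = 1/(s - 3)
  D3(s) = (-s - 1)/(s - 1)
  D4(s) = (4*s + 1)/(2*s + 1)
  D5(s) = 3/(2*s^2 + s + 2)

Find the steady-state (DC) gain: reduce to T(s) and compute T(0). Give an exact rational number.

First reduce the diagram to T(s).

Step 1. parallel reduction of D1, D2 -> (3*s - 2)/(2*s^2 - 5*s - 3)
Step 2. series reduction of (D1+D2), D3, D4, D5 -> (-36*s^3 - 21*s^2 + 21*s + 6)/(8*s^6 - 20*s^5 - 10*s^4 - 11*s^3 + 8*s^2 + 19*s + 6)
That last expression is T(s); at s = 0 only the constant terms survive, so T(0) = 6/6 = 1.

Answer: 1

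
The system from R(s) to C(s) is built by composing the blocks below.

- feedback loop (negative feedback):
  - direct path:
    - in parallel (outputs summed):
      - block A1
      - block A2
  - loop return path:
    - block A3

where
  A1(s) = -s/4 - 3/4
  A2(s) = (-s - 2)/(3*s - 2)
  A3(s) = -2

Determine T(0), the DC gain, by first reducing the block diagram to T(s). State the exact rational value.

The answer is 1/2.

Reasoning:
(1) parallel reduction of A1, A2 -> (-3*s^2 - 11*s - 2)/(12*s - 8)
(2) feedback reduction of (A1+A2), A3 -> (-3*s^2 - 11*s - 2)/(6*s^2 + 34*s - 4)
DC gain: substitute s = 0 into T(s) from step 2: T(0) = -2/(-4) = 1/2.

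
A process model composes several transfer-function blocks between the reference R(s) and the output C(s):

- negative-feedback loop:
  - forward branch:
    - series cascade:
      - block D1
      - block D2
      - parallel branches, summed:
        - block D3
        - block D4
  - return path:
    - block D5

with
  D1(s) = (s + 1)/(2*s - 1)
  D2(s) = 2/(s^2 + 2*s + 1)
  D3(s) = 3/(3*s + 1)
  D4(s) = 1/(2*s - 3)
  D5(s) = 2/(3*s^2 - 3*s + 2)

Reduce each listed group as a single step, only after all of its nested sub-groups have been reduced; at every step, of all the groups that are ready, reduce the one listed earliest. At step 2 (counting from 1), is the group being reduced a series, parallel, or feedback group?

[1] combine D3, D4 in parallel
[2] combine D1, D2, (D3+D4) in series
[3] reduce the feedback loop with forward (D1*D2*(D3+D4)) and return D5
Step 2: series.

Final answer: series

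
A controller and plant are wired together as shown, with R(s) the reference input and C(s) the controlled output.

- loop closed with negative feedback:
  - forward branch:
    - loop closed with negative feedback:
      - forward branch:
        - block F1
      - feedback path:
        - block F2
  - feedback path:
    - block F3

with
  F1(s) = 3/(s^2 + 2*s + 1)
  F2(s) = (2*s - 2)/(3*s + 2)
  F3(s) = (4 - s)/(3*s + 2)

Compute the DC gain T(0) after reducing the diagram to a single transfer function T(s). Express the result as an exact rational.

Step 1. collapse the loop (F1 forward, F2 return), giving (9*s + 6)/(3*s^3 + 8*s^2 + 13*s - 4)
Step 2. collapse the loop ([F1/(1+F1*F2)] forward, F3 return), giving (9*s + 6)/(3*s^3 + 8*s^2 + 10*s + 8)
DC gain: substitute s = 0 into T(s) from step 2: T(0) = 6/8 = 3/4.

Therefore the answer is 3/4.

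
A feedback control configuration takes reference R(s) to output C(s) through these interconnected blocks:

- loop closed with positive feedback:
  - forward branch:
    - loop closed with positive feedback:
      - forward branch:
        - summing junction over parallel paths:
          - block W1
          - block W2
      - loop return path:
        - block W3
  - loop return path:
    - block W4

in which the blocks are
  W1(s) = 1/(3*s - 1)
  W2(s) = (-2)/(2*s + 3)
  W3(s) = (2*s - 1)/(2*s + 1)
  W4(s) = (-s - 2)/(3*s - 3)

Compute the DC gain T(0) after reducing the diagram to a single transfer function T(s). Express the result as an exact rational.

First reduce the diagram to T(s).

[1] parallel reduction of W1, W2 = (5 - 4*s)/(6*s^2 + 7*s - 3)
[2] feedback reduction of (W1+W2), W3 = (-8*s^2 + 6*s + 5)/(12*s^3 + 28*s^2 - 13*s + 2)
[3] feedback reduction of [(W1+W2)/(1-(W1+W2)*W3)], W4 = (-24*s^3 + 42*s^2 - 3*s - 15)/(36*s^4 + 40*s^3 - 133*s^2 + 62*s + 4)
Evaluating the step-3 result (the overall T(s)) at s = 0 gives T(0) = -15/4.

Answer: -15/4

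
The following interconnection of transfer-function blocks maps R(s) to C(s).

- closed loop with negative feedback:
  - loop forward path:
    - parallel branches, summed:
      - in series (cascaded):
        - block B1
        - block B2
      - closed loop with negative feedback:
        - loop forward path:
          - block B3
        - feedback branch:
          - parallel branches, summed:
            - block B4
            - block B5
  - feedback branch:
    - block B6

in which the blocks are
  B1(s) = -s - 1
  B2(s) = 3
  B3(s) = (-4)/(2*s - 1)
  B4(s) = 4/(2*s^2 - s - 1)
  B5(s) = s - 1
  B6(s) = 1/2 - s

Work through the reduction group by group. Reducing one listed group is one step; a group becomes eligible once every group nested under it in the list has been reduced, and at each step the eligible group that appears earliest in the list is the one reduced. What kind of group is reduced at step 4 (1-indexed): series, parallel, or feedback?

Answer: parallel

Working:
1. combine B1, B2 in series
2. sum the parallel branches B4, B5
3. reduce the feedback loop with forward B3 and return (B4+B5)
4. parallel reduction of (B1*B2), [B3/(1+B3*(B4+B5))]
5. reduce the feedback loop with forward ((B1*B2)+[B3/(1+B3*(B4+B5))]) and return B6
So the answer for step 4 is parallel.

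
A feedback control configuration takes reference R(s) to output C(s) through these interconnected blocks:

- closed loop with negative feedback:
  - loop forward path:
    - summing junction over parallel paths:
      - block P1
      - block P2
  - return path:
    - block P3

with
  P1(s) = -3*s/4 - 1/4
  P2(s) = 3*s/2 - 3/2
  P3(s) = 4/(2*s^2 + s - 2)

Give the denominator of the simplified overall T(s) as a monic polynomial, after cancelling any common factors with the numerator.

Step 1: parallel reduction of P1, P2: 3*s/4 - 7/4
Step 2: apply the feedback formula to (P1+P2), P3: (6*s^3 - 11*s^2 - 13*s + 14)/(8*s^2 + 16*s - 36)
No further cancellation is possible in the step-2 result, so that is T(s). Its denominator becomes monic after dividing by the leading coefficient 8.

Hence the answer: s^2 + 2*s - 9/2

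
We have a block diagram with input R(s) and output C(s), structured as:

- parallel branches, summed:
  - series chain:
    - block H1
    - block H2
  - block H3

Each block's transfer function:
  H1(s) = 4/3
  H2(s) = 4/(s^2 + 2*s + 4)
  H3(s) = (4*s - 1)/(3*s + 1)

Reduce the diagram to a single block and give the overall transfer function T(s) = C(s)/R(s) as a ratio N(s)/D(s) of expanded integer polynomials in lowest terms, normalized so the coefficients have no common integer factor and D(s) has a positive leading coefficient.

Step 1 - cascade H1, H2; result 16/(3*s^2 + 6*s + 12)
Step 2 - combine (H1*H2), H3 in parallel - this is the overall T(s), already in the required normalized form

Therefore the answer is (12*s^3 + 21*s^2 + 90*s + 4)/(9*s^3 + 21*s^2 + 42*s + 12).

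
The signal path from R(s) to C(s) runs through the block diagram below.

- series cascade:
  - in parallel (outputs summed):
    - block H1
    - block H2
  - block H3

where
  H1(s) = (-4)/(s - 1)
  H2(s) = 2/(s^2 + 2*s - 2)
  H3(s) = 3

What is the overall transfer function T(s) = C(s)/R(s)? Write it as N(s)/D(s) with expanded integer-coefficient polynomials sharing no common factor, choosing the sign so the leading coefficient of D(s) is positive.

(1) parallel reduction of H1, H2 -> (-4*s^2 - 6*s + 6)/(s^3 + s^2 - 4*s + 2)
(2) reduce the series chain (H1+H2), H3, giving the overall T(s)

Hence the answer: (-12*s^2 - 18*s + 18)/(s^3 + s^2 - 4*s + 2)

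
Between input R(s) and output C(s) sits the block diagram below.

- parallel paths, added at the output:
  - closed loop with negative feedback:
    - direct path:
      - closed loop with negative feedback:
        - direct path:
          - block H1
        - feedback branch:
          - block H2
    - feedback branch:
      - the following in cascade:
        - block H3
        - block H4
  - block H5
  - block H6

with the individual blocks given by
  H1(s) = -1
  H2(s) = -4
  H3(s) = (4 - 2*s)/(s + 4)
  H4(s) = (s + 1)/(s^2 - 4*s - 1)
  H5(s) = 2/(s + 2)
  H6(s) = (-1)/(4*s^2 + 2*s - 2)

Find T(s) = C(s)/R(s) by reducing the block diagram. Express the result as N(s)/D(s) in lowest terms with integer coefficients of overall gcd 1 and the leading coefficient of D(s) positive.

1. close the feedback loop around H1, H2: (-1)/5
2. cascade H3, H4: (-2*s^2 + 2*s + 4)/(s^3 - 17*s - 4)
3. apply the feedback formula to [H1/(1+H1*H2)], (H3*H4): (-s^3 + 17*s + 4)/(5*s^3 + 2*s^2 - 87*s - 24)
4. add [[H1/(1+H1*H2)]/(1+[H1/(1+H1*H2)]*(H3*H4))], H5, H6 (parallel), giving the overall T(s)

Answer: (-4*s^6 + 30*s^5 + 97*s^4 - 530*s^3 - 391*s^2 + 390*s + 128)/(20*s^6 + 58*s^5 - 318*s^4 - 982*s^3 - 422*s^2 + 300*s + 96)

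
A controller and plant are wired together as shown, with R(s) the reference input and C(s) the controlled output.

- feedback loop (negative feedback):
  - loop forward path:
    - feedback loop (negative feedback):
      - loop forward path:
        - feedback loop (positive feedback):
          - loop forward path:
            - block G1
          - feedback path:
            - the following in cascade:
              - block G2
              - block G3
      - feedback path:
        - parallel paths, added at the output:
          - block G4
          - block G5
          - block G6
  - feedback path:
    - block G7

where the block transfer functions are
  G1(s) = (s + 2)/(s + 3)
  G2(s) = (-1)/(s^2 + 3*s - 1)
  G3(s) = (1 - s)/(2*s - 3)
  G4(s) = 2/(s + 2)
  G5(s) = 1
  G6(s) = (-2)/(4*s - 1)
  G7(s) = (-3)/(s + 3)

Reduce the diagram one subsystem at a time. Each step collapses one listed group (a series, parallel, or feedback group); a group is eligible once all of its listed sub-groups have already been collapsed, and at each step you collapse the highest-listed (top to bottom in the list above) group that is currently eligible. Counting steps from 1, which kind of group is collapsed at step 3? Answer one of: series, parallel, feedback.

[1] cascade G2, G3
[2] reduce the feedback loop with forward G1 and return (G2*G3)
[3] combine G4, G5, G6 in parallel
[4] collapse the loop ([G1/(1-G1*(G2*G3))] forward, (G4+G5+G6) return)
[5] feedback reduction of [[G1/(1-G1*(G2*G3))]/(1+[G1/(1-G1*(G2*G3))]*(G4+G5+G6))], G7
At step 3 the group reduced is parallel.

Therefore the answer is parallel.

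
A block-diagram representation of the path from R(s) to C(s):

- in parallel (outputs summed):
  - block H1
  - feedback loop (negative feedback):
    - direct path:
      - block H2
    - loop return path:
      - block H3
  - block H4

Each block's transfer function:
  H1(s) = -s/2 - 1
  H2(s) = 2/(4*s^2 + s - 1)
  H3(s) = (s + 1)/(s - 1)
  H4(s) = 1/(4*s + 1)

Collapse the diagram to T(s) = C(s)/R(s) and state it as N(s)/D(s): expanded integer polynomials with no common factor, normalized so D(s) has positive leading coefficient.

Step 1 - reduce the feedback loop with forward H2 and return H3: (2*s - 2)/(4*s^3 - 3*s^2 + 3)
Step 2 - parallel reduction of H1, [H2/(1+H2*H3)], H4: this yields T(s), and no further normalization is needed

Final answer: (-16*s^5 - 24*s^4 + 27*s^3 + 4*s^2 - 39*s - 4)/(32*s^4 - 16*s^3 - 6*s^2 + 24*s + 6)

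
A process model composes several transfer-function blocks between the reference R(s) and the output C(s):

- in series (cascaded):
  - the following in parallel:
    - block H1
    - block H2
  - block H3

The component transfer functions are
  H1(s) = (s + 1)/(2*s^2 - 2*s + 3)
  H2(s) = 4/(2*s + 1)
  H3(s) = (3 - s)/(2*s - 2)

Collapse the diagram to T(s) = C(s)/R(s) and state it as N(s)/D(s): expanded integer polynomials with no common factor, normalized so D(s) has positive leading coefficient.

First reduce the diagram to T(s).

1. combine H1, H2 in parallel = (10*s^2 - 5*s + 13)/(4*s^3 - 2*s^2 + 4*s + 3)
2. reduce the series chain (H1+H2), H3; the result is T(s) itself (integer coefficients, no common factor, positive leading denominator coefficient)

Answer: (-10*s^3 + 35*s^2 - 28*s + 39)/(8*s^4 - 12*s^3 + 12*s^2 - 2*s - 6)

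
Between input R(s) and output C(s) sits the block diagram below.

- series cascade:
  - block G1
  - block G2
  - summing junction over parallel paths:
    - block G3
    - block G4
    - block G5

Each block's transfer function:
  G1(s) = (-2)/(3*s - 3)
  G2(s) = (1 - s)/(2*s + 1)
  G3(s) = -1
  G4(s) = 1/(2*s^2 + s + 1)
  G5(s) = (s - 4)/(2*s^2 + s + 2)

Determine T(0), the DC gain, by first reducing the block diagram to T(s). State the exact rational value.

First reduce the diagram to T(s).

[1] combine G3, G4, G5 in parallel gives (-4*s^4 - 2*s^3 - 12*s^2 - 5*s - 4)/(4*s^4 + 4*s^3 + 7*s^2 + 3*s + 2)
[2] reduce the series chain G1, G2, (G3+G4+G5) gives (-8*s^4 - 4*s^3 - 24*s^2 - 10*s - 8)/(24*s^5 + 36*s^4 + 54*s^3 + 39*s^2 + 21*s + 6)
The step-2 result is T(s). Setting s = 0: T(0) = -8/6 = -4/3.

Answer: -4/3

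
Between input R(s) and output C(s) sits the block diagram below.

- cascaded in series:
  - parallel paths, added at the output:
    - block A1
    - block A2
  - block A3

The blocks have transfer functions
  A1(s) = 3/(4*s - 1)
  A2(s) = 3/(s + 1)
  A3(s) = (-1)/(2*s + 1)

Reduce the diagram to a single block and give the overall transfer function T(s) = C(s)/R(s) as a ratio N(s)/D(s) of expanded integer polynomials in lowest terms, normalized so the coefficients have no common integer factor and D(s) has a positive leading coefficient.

Step 1 - add A1, A2 (parallel), giving (15*s)/(4*s^2 + 3*s - 1)
Step 2 - combine (A1+A2), A3 in series; the result is T(s) itself (integer coefficients, no common factor, positive leading denominator coefficient)

Therefore the answer is (-15*s)/(8*s^3 + 10*s^2 + s - 1).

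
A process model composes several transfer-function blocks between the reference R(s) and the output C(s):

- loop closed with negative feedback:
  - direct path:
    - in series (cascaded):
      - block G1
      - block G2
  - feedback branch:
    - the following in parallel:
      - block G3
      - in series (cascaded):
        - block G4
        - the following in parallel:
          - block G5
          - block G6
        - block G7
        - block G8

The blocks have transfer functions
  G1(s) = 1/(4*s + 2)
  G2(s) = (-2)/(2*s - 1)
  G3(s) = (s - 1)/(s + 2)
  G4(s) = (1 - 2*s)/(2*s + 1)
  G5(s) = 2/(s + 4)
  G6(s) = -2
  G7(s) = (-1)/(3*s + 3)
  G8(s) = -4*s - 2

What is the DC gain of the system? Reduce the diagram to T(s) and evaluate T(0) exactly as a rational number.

Step 1 - series reduction of G1, G2: (-1)/(4*s^2 - 1)
Step 2 - parallel reduction of G5, G6: (-2*s - 6)/(s + 4)
Step 3 - series reduction of G4, (G5+G6), G7, G8: (8*s^2 + 20*s - 12)/(3*s^2 + 15*s + 12)
Step 4 - add G3, (G4*(G5+G6)*G7*G8) (parallel): (11*s^3 + 48*s^2 + 25*s - 36)/(3*s^3 + 21*s^2 + 42*s + 24)
Step 5 - close the feedback loop around (G1*G2), (G3+(G4*(G5+G6)*G7*G8)): (-3*s^3 - 21*s^2 - 42*s - 24)/(12*s^5 + 84*s^4 + 154*s^3 + 27*s^2 - 67*s + 12)
That last expression is T(s); at s = 0 only the constant terms survive, so T(0) = -24/12 = -2.

Therefore the answer is -2.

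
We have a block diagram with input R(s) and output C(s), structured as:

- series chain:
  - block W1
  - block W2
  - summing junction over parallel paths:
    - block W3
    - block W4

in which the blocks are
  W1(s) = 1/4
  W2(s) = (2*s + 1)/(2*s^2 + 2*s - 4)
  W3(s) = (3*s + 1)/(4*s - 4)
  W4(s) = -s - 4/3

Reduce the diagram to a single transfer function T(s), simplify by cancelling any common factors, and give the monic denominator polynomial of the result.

Step 1 - parallel reduction of W3, W4: (-12*s^2 + 5*s + 19)/(12*s - 12)
Step 2 - reduce the series chain W1, W2, (W3+W4): (-24*s^3 - 2*s^2 + 43*s + 19)/(96*s^3 - 288*s + 192)
No further cancellation is possible in the step-2 result, so that is T(s). Its denominator becomes monic after dividing by the leading coefficient 96.

Hence the answer: s^3 - 3*s + 2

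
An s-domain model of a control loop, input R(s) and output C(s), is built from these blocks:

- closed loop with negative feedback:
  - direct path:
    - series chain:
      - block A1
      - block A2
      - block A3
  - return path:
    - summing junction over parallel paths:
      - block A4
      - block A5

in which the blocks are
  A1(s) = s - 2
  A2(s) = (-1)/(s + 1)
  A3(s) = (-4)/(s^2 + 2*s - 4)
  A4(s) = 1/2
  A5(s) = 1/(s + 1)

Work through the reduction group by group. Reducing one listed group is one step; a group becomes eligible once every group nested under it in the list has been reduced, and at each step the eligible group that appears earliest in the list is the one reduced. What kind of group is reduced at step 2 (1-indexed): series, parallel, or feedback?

The answer is parallel.

Reasoning:
Step 1 - combine A1, A2, A3 in series
Step 2 - add A4, A5 (parallel)
Step 3 - reduce the feedback loop with forward (A1*A2*A3) and return (A4+A5)
Step 2 collapses a parallel group.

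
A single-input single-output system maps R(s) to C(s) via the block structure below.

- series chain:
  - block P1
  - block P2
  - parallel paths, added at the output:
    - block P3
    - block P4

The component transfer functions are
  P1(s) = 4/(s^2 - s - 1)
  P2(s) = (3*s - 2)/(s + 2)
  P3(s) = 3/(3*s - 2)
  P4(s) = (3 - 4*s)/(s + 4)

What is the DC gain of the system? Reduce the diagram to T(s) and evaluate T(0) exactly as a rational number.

[1] sum the parallel branches P3, P4 = (-12*s^2 + 20*s + 6)/(3*s^2 + 10*s - 8)
[2] reduce the series chain P1, P2, (P3+P4) = (-48*s^2 + 80*s + 24)/(s^4 + 5*s^3 + s^2 - 14*s - 8)
That last expression is T(s); at s = 0 only the constant terms survive, so T(0) = 24/(-8) = -3.

Answer: -3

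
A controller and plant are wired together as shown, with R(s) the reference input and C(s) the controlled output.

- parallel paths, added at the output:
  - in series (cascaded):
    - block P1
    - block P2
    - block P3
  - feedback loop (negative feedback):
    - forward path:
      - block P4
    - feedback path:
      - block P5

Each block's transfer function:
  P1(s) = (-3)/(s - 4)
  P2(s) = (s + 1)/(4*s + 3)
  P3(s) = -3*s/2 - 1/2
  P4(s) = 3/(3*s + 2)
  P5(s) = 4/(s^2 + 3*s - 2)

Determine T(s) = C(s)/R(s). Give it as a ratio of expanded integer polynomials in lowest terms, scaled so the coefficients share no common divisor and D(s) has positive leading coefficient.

Reducing step by step:

Step 1: multiply P1, P2, P3 (series) = (9*s^2 + 12*s + 3)/(8*s^2 - 26*s - 24)
Step 2: reduce the feedback loop with forward P4 and return P5 = (3*s^2 + 9*s - 6)/(3*s^3 + 11*s^2 + 8)
Step 3: parallel reduction of (P1*P2*P3), [P4/(1+P4*P5)]: this yields T(s), and no further normalization is needed

Answer: (27*s^5 + 159*s^4 + 135*s^3 - 249*s^2 + 36*s + 168)/(24*s^5 + 10*s^4 - 358*s^3 - 200*s^2 - 208*s - 192)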